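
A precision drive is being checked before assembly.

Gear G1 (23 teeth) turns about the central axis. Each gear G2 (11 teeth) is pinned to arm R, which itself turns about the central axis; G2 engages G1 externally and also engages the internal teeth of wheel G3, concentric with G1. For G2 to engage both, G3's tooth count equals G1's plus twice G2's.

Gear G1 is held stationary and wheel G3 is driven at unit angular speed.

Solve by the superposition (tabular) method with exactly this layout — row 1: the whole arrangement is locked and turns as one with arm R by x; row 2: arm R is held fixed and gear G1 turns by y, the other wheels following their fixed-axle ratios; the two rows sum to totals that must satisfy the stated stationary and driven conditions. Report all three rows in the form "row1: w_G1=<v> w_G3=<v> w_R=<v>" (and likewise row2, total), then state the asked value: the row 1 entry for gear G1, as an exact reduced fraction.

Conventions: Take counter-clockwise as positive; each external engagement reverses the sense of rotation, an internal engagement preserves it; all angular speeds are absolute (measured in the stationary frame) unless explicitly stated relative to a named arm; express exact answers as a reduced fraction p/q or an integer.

planetary set (23T centre, 11T on arm, 45T internal) — Willis relation
row 1: whole set turns with the arm by x
row 2 (arm held, sun turns y): ω_ring = −(23/45)·y, ω_arm = 0
boundary: total ω_sun = x + y = 0 and total ω_ring = x − (23/45)·y = 1  ⇒  y = -45/68, x = 45/68
row 2 ring = −(23/45)·(-45/68) = 23/68
totals (row 1 + row 2): sun 45/68 + (-45/68) = 0, ring 45/68 + 23/68 = 1, arm 45/68 + 0 = 45/68
asked cell (row1, sun) = 45/68

row1: w_G1=45/68 w_G3=45/68 w_R=45/68
row2: w_G1=-45/68 w_G3=23/68 w_R=0
total: w_G1=0 w_G3=1 w_R=45/68
asked value: 45/68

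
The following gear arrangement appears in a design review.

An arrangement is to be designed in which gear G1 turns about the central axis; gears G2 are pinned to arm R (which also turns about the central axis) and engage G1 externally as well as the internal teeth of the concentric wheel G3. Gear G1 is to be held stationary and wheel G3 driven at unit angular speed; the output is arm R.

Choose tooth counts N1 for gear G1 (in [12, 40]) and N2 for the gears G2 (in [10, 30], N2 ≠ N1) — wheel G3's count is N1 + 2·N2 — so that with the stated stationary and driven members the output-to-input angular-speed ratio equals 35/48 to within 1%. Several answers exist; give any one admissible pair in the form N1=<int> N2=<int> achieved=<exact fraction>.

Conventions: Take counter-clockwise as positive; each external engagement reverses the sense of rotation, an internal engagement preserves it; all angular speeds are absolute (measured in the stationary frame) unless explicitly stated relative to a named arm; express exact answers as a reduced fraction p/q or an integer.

N1=13 N2=11 achieved=35/48

design class (target 35/48): planetary set
Willis with ω_sun = 0: ω_arm/ω_ring = N3/(N1+N3); set equal to 35/48  ⇒  N3/N1 = (35/48)/(1 − 35/48) = 35/13
N3 = N1 + 2·N2  ⇒  N2/N1 = (N3/N1 − 1)/2 = (35/13 − 1)/2 = 11/13
smallest multiple with N1 ≥ 12 and N2 ≥ 10: k = 1  ⇒  N1 = 1·13 = 13, N2 = 1·11 = 11 (N1 ≤ 40, N2 ≤ 30, N2 ≠ N1 ✓), N3 = 13 + 2·11 = 35
check: N3/(N1+N3) with N1 = 13, N3 = 35 gives 35/48; |achieved − target| = 0 ≤ 7/960 ✓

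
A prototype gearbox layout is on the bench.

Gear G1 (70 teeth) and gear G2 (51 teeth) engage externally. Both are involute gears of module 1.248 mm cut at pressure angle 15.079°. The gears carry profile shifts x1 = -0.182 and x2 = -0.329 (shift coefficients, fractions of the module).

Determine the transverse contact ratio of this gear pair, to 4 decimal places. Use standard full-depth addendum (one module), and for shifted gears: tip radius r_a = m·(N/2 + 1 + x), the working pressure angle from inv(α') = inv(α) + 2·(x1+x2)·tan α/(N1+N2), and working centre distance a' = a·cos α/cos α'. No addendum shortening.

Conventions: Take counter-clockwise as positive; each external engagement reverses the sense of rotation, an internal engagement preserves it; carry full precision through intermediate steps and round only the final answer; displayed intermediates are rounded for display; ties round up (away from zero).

topology: single-mesh involute geometry — m = 1.248, 70T/51T pair
base radii: r_b1 = 42.176012, r_b2 = 30.728237
tip radii: r_a1 = 44.700864, r_a2 = 32.661408
inv(α') = inv(15.079°) + 2·(-0.182-0.329)·tan α/(70+51) = 0.00397369  ⇒  α' = 12.99817°
a' = a·cos α / cos α' = 75.5040·cos 15.079°/cos 12.99817° = 74.821379
action lengths: √(r_a1²−r_b1²) = 14.810511, √(r_a2²−r_b2²) = 11.069914
base pitch p_b = π·m·cos α = 3.785710
CR = (14.810511 + 11.069914 − 74.821379·sin 12.99817°)/3.785710 = 2.390993
contact ratio ≈ 2.3910

2.3910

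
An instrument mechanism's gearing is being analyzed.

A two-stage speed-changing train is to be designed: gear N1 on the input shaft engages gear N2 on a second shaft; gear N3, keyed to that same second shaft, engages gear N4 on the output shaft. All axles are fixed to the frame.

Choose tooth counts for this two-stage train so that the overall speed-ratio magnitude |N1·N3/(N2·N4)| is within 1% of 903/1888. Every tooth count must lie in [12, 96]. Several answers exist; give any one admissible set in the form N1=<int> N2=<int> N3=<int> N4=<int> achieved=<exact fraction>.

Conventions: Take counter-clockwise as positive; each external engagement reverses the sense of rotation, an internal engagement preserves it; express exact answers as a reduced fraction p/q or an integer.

N1=21 N2=32 N3=43 N4=59 achieved=903/1888

class = fixed-axis compound train [2-stage, 903/1888 wanted]
target = 903/1888 in lowest terms: an exact hit needs N1·N3 = k·903 and N2·N4 = k·1888 for one integer k, every count in [12, 96]; additionally prefer no 1:1 stage (N1 ≠ N2, N3 ≠ N4)
k = 1: N1·N3 = 903 = 21·43, N2·N4 = 1888 = 32·59
achieved = 21·43/(32·59) = 903/1888; |achieved − target| = 0 ≤ 903/188800 ✓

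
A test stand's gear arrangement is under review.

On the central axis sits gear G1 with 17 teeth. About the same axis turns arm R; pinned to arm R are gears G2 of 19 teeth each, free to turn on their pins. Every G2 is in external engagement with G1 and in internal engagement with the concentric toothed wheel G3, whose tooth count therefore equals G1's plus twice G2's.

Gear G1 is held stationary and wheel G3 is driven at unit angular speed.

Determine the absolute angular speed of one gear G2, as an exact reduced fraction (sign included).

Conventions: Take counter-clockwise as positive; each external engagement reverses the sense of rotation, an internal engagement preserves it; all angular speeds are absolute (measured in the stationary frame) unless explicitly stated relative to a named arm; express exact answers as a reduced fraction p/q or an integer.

planetary set (17T centre, 19T on arm, 55T internal) — Willis relation
ring teeth: 17 + 2·19 = 55
17(ω_sun−ω_arm) = −55(ω_ring−ω_arm),  ω_sun = 0, ω_ring = 1
17(0−ω_arm) = −55(1−ω_arm)  ⇒  72·ω_arm = 55  ⇒  ω_arm = 55/72
sun–planet mesh: 17·(0−55/72) = −19·(ω_p−ω_arm)  ⇒  ω_p−ω_arm = 935/1368
ω_p = 55/72 + 935/1368 = 55/38
exact speed ratio = 55/38

55/38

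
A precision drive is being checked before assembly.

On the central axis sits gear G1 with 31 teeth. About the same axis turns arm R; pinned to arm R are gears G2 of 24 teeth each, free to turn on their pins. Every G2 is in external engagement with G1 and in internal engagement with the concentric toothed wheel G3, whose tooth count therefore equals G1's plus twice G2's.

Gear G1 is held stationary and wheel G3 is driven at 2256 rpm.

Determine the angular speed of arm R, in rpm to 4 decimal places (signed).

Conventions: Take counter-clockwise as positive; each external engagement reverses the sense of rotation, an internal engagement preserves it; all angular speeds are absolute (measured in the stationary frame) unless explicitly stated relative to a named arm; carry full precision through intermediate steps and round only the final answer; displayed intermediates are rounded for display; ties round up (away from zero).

+1620.2182 rpm

topology: planetary set — G1 31T / G2 24T / G3 79T, arm = carrier (Willis)
normalise by the input: solve with ω_ring = 1, then scale by 2256 rpm
ring teeth: 31 + 2·24 = 79
31(ω_sun−ω_arm) = −79(ω_ring−ω_arm),  ω_sun = 0, ω_ring = 1
31(0−ω_arm) = −79(1−ω_arm)  ⇒  110·ω_arm = 79  ⇒  ω_arm = 79/110
scale: ω_arm = 79/110 × 2256 rpm = +1620.2182 rpm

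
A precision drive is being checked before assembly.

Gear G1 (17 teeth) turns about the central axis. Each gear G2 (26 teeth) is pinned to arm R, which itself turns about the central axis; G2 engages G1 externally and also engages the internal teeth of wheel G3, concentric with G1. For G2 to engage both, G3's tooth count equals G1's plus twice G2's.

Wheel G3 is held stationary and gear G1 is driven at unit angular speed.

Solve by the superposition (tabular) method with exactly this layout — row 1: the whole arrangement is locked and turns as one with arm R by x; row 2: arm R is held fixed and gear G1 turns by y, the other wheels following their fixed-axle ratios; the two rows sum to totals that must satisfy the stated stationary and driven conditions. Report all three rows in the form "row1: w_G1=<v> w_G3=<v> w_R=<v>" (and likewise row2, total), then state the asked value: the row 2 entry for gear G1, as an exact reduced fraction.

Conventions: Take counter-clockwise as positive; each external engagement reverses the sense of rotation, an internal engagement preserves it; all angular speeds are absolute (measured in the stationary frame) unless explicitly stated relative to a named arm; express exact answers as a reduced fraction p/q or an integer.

row1: w_G1=17/86 w_G3=17/86 w_R=17/86
row2: w_G1=69/86 w_G3=-17/86 w_R=0
total: w_G1=1 w_G3=0 w_R=17/86
asked value: 69/86

planetary set (17T centre, 26T on arm, 69T internal) — Willis relation
row 1 (train locked, turned with arm): all members turn x
row 2 (arm held, sun turns y): ω_ring = −(17/69)·y, ω_arm = 0
boundary: total ω_ring = x − (17/69)·y = 0 and total ω_sun = x + y = 1  ⇒  y = 69/86, x = 17/86
row 2 ring = −(17/69)·69/86 = -17/86
totals (row 1 + row 2): sun 17/86 + 69/86 = 1, ring 17/86 + (-17/86) = 0, arm 17/86 + 0 = 17/86
asked cell (row2, sun) = 69/86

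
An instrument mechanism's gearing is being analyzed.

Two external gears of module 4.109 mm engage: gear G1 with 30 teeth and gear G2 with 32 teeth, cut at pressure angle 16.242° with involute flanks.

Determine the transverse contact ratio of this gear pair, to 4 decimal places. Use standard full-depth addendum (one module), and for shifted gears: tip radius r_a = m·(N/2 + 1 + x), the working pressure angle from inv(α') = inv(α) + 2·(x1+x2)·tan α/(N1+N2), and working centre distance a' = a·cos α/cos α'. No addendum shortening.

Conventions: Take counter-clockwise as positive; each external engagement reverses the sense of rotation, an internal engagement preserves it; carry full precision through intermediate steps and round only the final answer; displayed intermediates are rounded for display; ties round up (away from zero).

recognized (one external pair, fixed centres): single-mesh tooth geometry, m = 4.109, N1 = 30, N2 = 32
base radii: r_b1 = 59.175080, r_b2 = 63.120086
tip radii: r_a1 = 65.744000, r_a2 = 69.853000
no profile shift: α' = α, a' = a
action lengths: √(r_a1²−r_b1²) = 28.645827, √(r_a2²−r_b2²) = 29.921504
base pitch p_b = π·m·cos α = 12.393600
CR = (28.645827 + 29.921504 − 127.379000·sin 16.24200°)/12.393600 = 1.850961
contact ratio ≈ 1.8510

1.8510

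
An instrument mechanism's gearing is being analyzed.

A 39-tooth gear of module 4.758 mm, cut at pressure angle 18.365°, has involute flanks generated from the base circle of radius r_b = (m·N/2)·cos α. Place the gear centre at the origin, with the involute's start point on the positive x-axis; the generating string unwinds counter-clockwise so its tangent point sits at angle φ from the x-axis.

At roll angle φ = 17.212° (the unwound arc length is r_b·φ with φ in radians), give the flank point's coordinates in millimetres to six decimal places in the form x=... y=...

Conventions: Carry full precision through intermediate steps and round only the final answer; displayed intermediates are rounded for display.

recognized (one wheel, involute flank): single-mesh tooth geometry, m = 4.758, N = 39
pitch radius r_p = m·N/2 = 4.758·39/2 = 92.781000
base radius r_b = r_p·cos α = 92.781000·cos 18.365° = 88.055539
roll angle φ = 17.212° = 0.30040607 rad
x = r_b·(cos φ + φ·sin φ) = 91.939581
y = r_b·(sin φ − φ·cos φ) = 0.788565

x=91.939581 y=0.788565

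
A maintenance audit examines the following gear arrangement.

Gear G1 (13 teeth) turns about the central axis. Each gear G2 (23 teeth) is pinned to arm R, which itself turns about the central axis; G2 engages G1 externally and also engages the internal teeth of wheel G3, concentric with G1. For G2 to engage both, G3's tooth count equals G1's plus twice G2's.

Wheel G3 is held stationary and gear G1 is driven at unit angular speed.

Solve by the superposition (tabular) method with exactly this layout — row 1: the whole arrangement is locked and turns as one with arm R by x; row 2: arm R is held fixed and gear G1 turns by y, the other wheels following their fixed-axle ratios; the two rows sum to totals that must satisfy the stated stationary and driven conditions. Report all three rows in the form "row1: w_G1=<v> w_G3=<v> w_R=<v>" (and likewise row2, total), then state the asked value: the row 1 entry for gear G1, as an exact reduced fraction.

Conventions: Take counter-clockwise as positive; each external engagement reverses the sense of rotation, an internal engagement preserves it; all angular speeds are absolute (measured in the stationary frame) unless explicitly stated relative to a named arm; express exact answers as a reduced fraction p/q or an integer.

row1: w_G1=13/72 w_G3=13/72 w_R=13/72
row2: w_G1=59/72 w_G3=-13/72 w_R=0
total: w_G1=1 w_G3=0 w_R=13/72
asked value: 13/72

topology: planetary set — G1 13T / G2 23T / G3 59T, arm = carrier (Willis)
row 1: whole set turns with the arm by x
row 2 (arm held, sun turns y): ω_ring = −(13/59)·y, ω_arm = 0
boundary: total ω_ring = x − (13/59)·y = 0 and total ω_sun = x + y = 1  ⇒  y = 59/72, x = 13/72
row 2 ring = −(13/59)·59/72 = -13/72
totals (row 1 + row 2): sun 13/72 + 59/72 = 1, ring 13/72 + (-13/72) = 0, arm 13/72 + 0 = 13/72
asked cell (row1, sun) = 13/72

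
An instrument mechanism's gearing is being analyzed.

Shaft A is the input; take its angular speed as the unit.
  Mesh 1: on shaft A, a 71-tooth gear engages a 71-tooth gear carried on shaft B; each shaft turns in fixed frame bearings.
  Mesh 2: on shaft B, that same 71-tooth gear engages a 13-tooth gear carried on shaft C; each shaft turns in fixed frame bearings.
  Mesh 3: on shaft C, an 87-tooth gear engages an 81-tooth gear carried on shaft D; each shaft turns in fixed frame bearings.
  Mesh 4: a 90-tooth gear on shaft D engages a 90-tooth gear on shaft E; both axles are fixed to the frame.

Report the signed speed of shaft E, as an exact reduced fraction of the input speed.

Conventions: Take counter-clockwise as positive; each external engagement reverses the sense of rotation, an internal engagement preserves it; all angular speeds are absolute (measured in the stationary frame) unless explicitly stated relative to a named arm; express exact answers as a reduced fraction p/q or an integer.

2059/351

4-mesh fixed-axis compound train (all bearings frame-fixed)
mesh 1 [71T→71T]: |ω|/ω_in = 1×71/71 = 1, sense flips to −
mesh 2 [71T→13T]: |ω|/ω_in = 1×71/13 = 71/13, sense flips to +
mesh 3 [87T→81T]: |ω|/ω_in = (71/13)×87/81 = 2059/351, sense flips to −
mesh 4 [90T→90T]: |ω|/ω_in = (2059/351)×90/90 = 2059/351, sense flips to +
signed output speed (× input speed) = 2059/351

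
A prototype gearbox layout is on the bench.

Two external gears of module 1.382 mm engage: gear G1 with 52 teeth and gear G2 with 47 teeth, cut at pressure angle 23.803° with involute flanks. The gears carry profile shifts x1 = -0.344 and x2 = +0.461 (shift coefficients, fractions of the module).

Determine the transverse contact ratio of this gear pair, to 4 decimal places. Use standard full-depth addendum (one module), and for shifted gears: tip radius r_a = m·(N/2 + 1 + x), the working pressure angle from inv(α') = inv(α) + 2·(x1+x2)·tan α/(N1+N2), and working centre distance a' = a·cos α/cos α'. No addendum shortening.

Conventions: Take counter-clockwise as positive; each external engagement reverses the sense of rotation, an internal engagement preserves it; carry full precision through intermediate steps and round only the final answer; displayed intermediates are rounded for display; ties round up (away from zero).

class = single-mesh tooth geometry [involute pair 52T × 47T, m = 1.382]
base radii: r_b1 = 32.875572, r_b2 = 29.714459
tip radii: r_a1 = 36.838592, r_a2 = 34.496102
inv(α') = inv(23.803°) + 2·(-0.344+0.461)·tan α/(52+47) = 0.02671701  ⇒  α' = 24.10565°
a' = a·cos α / cos α' = 68.4090·cos 23.803°/cos 24.10565° = 68.569730
action lengths: √(r_a1²−r_b1²) = 16.621632, √(r_a2²−r_b2²) = 17.522328
base pitch p_b = π·m·cos α = 3.972371
CR = (16.621632 + 17.522328 − 68.569730·sin 24.10565°)/3.972371 = 1.545343
contact ratio ≈ 1.5453

1.5453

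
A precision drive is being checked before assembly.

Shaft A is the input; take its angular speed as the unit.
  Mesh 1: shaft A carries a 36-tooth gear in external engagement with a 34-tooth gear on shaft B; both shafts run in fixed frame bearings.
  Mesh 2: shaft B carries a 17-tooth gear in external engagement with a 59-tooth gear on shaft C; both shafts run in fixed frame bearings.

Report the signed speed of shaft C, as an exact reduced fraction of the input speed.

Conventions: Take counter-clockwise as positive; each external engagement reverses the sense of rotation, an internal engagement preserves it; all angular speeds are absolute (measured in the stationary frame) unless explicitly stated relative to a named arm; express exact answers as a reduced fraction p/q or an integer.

18/59

2-mesh fixed-axis compound train (all bearings frame-fixed)
mesh 1 [36T→34T]: |ω|/ω_in = 1×36/34 = 18/17, sense flips to −
mesh 2 [17T→59T]: |ω|/ω_in = (18/17)×17/59 = 18/59, sense flips to +
signed output speed (× input speed) = 18/59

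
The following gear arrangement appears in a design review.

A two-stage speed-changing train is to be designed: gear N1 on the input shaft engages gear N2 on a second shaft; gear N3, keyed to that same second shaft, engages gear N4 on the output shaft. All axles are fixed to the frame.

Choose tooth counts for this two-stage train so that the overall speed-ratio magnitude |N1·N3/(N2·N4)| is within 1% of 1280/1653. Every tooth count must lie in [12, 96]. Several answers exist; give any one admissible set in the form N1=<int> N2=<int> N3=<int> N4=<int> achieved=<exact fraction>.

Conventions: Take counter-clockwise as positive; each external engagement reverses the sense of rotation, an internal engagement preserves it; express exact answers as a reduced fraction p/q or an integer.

N1=16 N2=19 N3=80 N4=87 achieved=1280/1653

design class (target 1280/1653): fixed-axis compound train
target = 1280/1653 in lowest terms: an exact hit needs N1·N3 = k·1280 and N2·N4 = k·1653 for one integer k, every count in [12, 96]; additionally prefer no 1:1 stage (N1 ≠ N2, N3 ≠ N4)
k = 1: N1·N3 = 1280 = 16·80, N2·N4 = 1653 = 19·87
achieved = 16·80/(19·87) = 1280/1653; |achieved − target| = 0 ≤ 64/8265 ✓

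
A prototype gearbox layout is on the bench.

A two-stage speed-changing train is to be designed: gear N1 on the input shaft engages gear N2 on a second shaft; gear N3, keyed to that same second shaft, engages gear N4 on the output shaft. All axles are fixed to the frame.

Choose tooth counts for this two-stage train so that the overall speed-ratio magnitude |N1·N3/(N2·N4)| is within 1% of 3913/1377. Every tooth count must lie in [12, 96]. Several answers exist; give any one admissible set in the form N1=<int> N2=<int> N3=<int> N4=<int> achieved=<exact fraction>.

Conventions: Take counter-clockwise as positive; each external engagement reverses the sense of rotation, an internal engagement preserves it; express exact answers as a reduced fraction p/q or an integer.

N1=43 N2=17 N3=91 N4=81 achieved=3913/1377

2-stage fixed-axis compound train for ratio 3913/1377
target = 3913/1377 in lowest terms: an exact hit needs N1·N3 = k·3913 and N2·N4 = k·1377 for one integer k, every count in [12, 96]; additionally prefer no 1:1 stage (N1 ≠ N2, N3 ≠ N4)
k = 1: N1·N3 = 3913 = 43·91, N2·N4 = 1377 = 17·81
achieved = 43·91/(17·81) = 3913/1377; |achieved − target| = 0 ≤ 3913/137700 ✓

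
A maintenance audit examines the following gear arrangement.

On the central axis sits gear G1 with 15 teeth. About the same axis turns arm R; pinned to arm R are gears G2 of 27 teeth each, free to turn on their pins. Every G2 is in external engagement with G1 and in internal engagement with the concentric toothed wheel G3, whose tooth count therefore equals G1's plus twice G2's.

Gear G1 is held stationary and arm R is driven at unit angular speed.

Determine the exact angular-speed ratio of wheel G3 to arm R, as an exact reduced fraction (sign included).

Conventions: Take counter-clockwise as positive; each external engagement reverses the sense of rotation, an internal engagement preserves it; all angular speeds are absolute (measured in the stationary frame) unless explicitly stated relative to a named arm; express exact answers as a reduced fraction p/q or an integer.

class = planetary set [G3 = 15+2·27 = 69; Willis about the carrier]
ring teeth: 15 + 2·27 = 69
15(ω_sun−ω_arm) = −69(ω_ring−ω_arm),  ω_sun = 0, ω_arm = 1
ω_ring = 1 − (15/69)(0−1) = 28/23
ω_out/ω_in = 28/23

28/23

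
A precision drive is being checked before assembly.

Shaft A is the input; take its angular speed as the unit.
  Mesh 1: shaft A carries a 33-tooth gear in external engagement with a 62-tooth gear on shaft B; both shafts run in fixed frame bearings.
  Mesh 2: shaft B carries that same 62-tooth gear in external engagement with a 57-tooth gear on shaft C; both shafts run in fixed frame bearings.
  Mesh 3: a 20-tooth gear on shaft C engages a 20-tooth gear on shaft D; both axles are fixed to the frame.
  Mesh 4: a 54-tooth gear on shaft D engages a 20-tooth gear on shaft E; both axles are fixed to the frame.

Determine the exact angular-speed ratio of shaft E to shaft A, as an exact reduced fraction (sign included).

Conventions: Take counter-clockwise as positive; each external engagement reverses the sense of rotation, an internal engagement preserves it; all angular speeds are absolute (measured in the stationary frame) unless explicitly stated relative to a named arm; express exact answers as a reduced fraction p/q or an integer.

class = fixed-axis compound train [4 meshes; 4 ratios multiply, 4 sense flips]
mesh 1 [33T→62T]: running ratio 33/62, sense −
mesh 2 [62T→57T]: running ratio 11/19, sense +
mesh 3 [20T→20T]: running ratio 11/19, sense −
mesh 4 [54T→20T]: running ratio 297/190, sense +
ω_out/ω_in = 297/190

297/190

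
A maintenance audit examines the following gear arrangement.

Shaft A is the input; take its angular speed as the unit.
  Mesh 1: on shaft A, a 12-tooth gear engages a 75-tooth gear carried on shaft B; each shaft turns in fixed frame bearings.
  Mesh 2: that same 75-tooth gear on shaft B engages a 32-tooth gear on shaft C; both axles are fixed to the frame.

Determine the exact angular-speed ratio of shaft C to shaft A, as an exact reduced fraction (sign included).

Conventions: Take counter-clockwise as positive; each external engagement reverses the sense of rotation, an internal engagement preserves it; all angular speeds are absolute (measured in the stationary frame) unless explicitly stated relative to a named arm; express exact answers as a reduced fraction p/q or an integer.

class = fixed-axis compound train [2 meshes; 2 ratios multiply, 2 sense flips]
mesh 1 [12T→75T]: running ratio 4/25, sense −
mesh 2 [75T→32T]: running ratio 3/8, sense +
ω_out/ω_in = 3/8

3/8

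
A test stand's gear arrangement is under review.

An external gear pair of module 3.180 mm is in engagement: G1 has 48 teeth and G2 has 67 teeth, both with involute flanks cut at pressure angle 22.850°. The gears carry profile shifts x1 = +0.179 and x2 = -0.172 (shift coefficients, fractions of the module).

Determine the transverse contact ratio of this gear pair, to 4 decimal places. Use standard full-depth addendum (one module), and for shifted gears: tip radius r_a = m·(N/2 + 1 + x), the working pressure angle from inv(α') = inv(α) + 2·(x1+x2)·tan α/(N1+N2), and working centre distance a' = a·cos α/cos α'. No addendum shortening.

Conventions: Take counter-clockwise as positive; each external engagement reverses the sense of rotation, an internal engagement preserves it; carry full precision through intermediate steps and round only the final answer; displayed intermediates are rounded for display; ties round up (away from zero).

class = single-mesh tooth geometry [involute pair 48T × 67T, m = 3.180]
base radii: r_b1 = 70.330760, r_b2 = 98.170019
tip radii: r_a1 = 80.069220, r_a2 = 109.163040
inv(α') = inv(22.850°) + 2·(+0.179-0.172)·tan α/(48+67) = 0.02263210  ⇒  α' = 22.86654°
a' = a·cos α / cos α' = 182.8500·cos 22.850°/cos 22.86654° = 182.872252
action lengths: √(r_a1²−r_b1²) = 38.270932, √(r_a2²−r_b2²) = 47.741143
base pitch p_b = π·m·cos α = 9.206275
CR = (38.270932 + 47.741143 − 182.872252·sin 22.86654°)/9.206275 = 1.623946
contact ratio ≈ 1.6239

1.6239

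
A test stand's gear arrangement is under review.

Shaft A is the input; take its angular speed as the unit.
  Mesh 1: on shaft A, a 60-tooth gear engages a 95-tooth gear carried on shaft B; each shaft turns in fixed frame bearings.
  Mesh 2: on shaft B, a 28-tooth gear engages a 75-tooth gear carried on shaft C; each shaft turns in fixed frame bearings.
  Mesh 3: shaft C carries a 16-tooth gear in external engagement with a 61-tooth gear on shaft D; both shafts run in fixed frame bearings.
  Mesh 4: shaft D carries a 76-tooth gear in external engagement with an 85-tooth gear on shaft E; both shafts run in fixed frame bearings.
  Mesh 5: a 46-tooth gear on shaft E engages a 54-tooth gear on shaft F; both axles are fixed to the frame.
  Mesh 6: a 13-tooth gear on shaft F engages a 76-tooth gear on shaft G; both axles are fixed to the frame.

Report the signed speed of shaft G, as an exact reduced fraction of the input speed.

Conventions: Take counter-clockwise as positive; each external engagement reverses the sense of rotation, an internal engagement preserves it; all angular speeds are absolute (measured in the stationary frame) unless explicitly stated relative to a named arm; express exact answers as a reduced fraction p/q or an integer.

6-mesh fixed-axis compound train (all bearings frame-fixed)
mesh 1 [60T→95T]: |ω|/ω_in = 1×60/95 = 12/19, sense flips to −
mesh 2 [28T→75T]: |ω|/ω_in = (12/19)×28/75 = 112/475, sense flips to +
mesh 3 [16T→61T]: |ω|/ω_in = (112/475)×16/61 = 1792/28975, sense flips to −
mesh 4 [76T→85T]: |ω|/ω_in = (1792/28975)×76/85 = 7168/129625, sense flips to +
mesh 5 [46T→54T]: |ω|/ω_in = (7168/129625)×46/54 = 164864/3499875, sense flips to −
mesh 6 [13T→76T]: |ω|/ω_in = (164864/3499875)×13/76 = 535808/66497625, sense flips to +
signed output speed (× input speed) = 535808/66497625

535808/66497625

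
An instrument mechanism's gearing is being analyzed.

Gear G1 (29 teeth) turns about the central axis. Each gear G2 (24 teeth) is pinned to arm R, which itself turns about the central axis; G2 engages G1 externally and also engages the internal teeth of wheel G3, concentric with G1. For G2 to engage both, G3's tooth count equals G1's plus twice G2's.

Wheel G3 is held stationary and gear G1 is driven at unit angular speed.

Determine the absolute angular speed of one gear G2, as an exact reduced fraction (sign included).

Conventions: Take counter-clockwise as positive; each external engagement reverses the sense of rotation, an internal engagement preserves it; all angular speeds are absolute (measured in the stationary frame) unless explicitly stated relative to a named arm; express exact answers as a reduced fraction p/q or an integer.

-29/48

class = planetary set [G3 = 29+2·24 = 77; Willis about the carrier]
ring teeth: 29 + 2·24 = 77
29(ω_sun−ω_arm) = −77(ω_ring−ω_arm),  ω_ring = 0, ω_sun = 1
29(1−ω_arm) = −77(0−ω_arm)  ⇒  106·ω_arm = 29  ⇒  ω_arm = 29/106
sun–planet mesh: 29·(1−29/106) = −24·(ω_p−ω_arm)  ⇒  ω_p−ω_arm = -2233/2544
ω_p = 29/106 − 2233/2544 = -29/48
exact speed ratio = -29/48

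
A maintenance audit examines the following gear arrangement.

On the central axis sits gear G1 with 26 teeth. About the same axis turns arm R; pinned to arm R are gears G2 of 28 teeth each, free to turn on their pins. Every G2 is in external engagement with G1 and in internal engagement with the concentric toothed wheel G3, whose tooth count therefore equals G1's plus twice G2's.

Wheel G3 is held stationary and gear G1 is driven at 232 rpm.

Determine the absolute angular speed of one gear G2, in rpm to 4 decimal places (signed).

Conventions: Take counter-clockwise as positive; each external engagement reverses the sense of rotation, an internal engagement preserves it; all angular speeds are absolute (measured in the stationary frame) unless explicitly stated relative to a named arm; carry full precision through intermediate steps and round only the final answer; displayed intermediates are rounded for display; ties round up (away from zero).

-107.7143 rpm

recognized (axles ride arm R): planetary set, 26/28/82 teeth
normalise by the input: solve with ω_sun = 1, then scale by 232 rpm
ring teeth: 26 + 2·28 = 82
26(ω_sun−ω_arm) = −82(ω_ring−ω_arm),  ω_ring = 0, ω_sun = 1
26(1−ω_arm) = −82(0−ω_arm)  ⇒  108·ω_arm = 26  ⇒  ω_arm = 13/54
sun–planet mesh: 26·(1−13/54) = −28·(ω_p−ω_arm)  ⇒  ω_p−ω_arm = -533/756
ω_p = 13/54 − 533/756 = -13/28
scale: ω_p = -13/28 × 232 rpm = -107.7143 rpm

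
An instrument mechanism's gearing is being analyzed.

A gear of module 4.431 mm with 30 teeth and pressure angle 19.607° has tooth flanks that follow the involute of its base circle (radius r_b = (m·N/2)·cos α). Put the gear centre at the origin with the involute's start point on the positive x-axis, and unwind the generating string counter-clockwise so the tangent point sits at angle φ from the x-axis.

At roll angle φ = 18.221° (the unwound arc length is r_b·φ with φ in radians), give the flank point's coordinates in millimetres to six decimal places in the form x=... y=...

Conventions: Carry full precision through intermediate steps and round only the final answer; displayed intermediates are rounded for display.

single-mesh involute tooth geometry (30T wheel at module 4.431)
pitch radius r_p = m·N/2 = 4.431·30/2 = 66.465000
base radius r_b = r_p·cos α = 66.465000·cos 19.607° = 62.611124
roll angle φ = 18.221° = 0.31801644 rad
x = r_b·(cos φ + φ·sin φ) = 65.697594
y = r_b·(sin φ − φ·cos φ) = 0.664478

x=65.697594 y=0.664478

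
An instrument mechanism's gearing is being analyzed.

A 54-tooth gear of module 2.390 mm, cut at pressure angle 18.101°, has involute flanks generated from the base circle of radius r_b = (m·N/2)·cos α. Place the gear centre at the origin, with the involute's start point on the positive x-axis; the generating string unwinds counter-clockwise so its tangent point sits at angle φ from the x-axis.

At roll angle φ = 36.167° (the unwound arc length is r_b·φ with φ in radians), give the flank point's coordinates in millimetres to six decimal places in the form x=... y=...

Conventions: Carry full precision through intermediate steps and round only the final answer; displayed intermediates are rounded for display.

single-mesh involute tooth geometry (54T wheel at module 2.390)
pitch radius r_p = m·N/2 = 2.390·54/2 = 64.530000
base radius r_b = r_p·cos α = 64.530000·cos 18.101° = 61.336430
roll angle φ = 36.167° = 0.63123323 rad
x = r_b·(cos φ + φ·sin φ) = 72.365752
y = r_b·(sin φ − φ·cos φ) = 4.940404

x=72.365752 y=4.940404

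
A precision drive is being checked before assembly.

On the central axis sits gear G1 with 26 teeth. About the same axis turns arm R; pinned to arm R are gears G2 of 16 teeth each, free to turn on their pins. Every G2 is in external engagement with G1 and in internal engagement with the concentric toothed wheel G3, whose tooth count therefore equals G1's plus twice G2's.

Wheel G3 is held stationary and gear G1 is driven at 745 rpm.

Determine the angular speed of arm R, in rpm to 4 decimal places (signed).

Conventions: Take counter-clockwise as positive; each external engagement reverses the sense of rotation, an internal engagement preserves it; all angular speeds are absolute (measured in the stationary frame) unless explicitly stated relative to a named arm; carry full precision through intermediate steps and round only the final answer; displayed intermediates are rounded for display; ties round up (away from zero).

topology: planetary set — G1 26T / G2 16T / G3 58T, arm = carrier (Willis)
normalise by the input: solve with ω_sun = 1, then scale by 745 rpm
ring teeth: 26 + 2·16 = 58
26(ω_sun−ω_arm) = −58(ω_ring−ω_arm),  ω_ring = 0, ω_sun = 1
26(1−ω_arm) = −58(0−ω_arm)  ⇒  84·ω_arm = 26  ⇒  ω_arm = 13/42
scale: ω_arm = 13/42 × 745 rpm = +230.5952 rpm

+230.5952 rpm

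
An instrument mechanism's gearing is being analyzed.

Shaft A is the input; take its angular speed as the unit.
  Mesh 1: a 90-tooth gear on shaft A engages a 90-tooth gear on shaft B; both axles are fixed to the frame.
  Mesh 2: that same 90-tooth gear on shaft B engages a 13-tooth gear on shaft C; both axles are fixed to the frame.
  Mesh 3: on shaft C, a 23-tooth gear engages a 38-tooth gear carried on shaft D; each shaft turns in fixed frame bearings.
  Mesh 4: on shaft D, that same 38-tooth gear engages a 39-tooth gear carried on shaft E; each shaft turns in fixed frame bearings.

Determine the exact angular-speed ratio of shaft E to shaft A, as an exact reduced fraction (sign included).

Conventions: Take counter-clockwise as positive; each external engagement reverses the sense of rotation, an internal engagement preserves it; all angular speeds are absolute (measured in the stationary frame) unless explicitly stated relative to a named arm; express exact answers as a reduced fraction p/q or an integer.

690/169

class = fixed-axis compound train [4 meshes; 4 ratios multiply, 4 sense flips]
mesh 1 [90T→90T]: running ratio 1, sense −
mesh 2 [90T→13T]: running ratio 90/13, sense +
mesh 3 [23T→38T]: running ratio 1035/247, sense −
mesh 4 [38T→39T]: running ratio 690/169, sense +
ω_out/ω_in = 690/169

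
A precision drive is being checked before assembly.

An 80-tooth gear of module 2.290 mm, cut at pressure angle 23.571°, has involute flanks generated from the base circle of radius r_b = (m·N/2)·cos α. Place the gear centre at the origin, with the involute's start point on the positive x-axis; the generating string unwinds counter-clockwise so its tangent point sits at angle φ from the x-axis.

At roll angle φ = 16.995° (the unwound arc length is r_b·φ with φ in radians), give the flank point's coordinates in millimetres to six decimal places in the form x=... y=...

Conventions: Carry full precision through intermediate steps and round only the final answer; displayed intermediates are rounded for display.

x=87.569931 y=0.723948

recognized (one wheel, involute flank): single-mesh tooth geometry, m = 2.290, N = 80
pitch radius r_p = m·N/2 = 2.290·80/2 = 91.600000
base radius r_b = r_p·cos α = 91.600000·cos 23.571° = 83.957377
roll angle φ = 16.995° = 0.29661871 rad
x = r_b·(cos φ + φ·sin φ) = 87.569931
y = r_b·(sin φ − φ·cos φ) = 0.723948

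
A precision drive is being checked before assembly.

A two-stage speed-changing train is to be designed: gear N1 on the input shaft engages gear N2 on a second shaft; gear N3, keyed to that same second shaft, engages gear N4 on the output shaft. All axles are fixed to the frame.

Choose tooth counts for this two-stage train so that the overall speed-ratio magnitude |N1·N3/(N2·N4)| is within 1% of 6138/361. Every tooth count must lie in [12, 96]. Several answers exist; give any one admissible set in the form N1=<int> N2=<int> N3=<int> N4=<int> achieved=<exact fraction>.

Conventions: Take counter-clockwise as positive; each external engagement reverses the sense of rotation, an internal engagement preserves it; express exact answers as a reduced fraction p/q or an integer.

N1=66 N2=19 N3=93 N4=19 achieved=6138/361

class = fixed-axis compound train [2-stage, 6138/361 wanted]
target = 6138/361 in lowest terms: an exact hit needs N1·N3 = k·6138 and N2·N4 = k·361 for one integer k, every count in [12, 96]; additionally prefer no 1:1 stage (N1 ≠ N2, N3 ≠ N4)
k = 1: N1·N3 = 6138 = 66·93, N2·N4 = 361 = 19·19
achieved = 66·93/(19·19) = 6138/361; |achieved − target| = 0 ≤ 3069/18050 ✓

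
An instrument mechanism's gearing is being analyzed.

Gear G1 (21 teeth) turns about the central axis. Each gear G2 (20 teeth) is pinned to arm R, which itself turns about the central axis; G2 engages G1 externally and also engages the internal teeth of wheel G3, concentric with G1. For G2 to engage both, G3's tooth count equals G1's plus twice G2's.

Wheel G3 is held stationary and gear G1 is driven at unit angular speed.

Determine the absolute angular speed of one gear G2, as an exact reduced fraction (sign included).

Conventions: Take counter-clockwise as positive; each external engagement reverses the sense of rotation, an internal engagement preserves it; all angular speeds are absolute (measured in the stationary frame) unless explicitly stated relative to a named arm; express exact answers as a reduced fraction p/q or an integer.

-21/40

topology: planetary set — G1 21T / G2 20T / G3 61T, arm = carrier (Willis)
ring teeth: 21 + 2·20 = 61
21(ω_sun−ω_arm) = −61(ω_ring−ω_arm),  ω_ring = 0, ω_sun = 1
21(1−ω_arm) = −61(0−ω_arm)  ⇒  82·ω_arm = 21  ⇒  ω_arm = 21/82
sun–planet mesh: 21·(1−21/82) = −20·(ω_p−ω_arm)  ⇒  ω_p−ω_arm = -1281/1640
ω_p = 21/82 − 1281/1640 = -21/40
exact speed ratio = -21/40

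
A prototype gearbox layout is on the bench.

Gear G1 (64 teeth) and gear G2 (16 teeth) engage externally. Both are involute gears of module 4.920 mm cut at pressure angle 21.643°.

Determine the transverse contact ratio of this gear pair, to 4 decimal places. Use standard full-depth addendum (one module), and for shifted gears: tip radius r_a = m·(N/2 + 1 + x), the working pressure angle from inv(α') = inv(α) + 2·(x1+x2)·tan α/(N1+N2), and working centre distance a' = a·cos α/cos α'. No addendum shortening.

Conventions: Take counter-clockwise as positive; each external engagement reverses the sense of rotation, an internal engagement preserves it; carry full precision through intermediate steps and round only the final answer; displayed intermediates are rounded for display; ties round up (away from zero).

topology: single-mesh involute geometry — m = 4.920, 64T/16T pair
base radii: r_b1 = 146.340472, r_b2 = 36.585118
tip radii: r_a1 = 162.360000, r_a2 = 44.280000
no profile shift: α' = α, a' = a
action lengths: √(r_a1²−r_b1²) = 70.322371, √(r_a2²−r_b2²) = 24.944890
base pitch p_b = π·m·cos α = 14.366942
CR = (70.322371 + 24.944890 − 196.800000·sin 21.64300°)/14.366942 = 1.578836
contact ratio ≈ 1.5788

1.5788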